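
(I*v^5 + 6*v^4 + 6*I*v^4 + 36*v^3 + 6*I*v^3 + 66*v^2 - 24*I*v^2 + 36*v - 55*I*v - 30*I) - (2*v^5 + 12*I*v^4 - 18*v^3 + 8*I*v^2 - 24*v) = -2*v^5 + I*v^5 + 6*v^4 - 6*I*v^4 + 54*v^3 + 6*I*v^3 + 66*v^2 - 32*I*v^2 + 60*v - 55*I*v - 30*I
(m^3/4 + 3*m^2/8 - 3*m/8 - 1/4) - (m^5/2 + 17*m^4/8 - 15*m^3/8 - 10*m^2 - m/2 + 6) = -m^5/2 - 17*m^4/8 + 17*m^3/8 + 83*m^2/8 + m/8 - 25/4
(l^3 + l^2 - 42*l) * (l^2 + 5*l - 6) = l^5 + 6*l^4 - 43*l^3 - 216*l^2 + 252*l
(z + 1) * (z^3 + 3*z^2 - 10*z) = z^4 + 4*z^3 - 7*z^2 - 10*z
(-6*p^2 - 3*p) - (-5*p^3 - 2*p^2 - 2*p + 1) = 5*p^3 - 4*p^2 - p - 1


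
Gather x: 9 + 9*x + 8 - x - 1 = 8*x + 16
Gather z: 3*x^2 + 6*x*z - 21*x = 3*x^2 + 6*x*z - 21*x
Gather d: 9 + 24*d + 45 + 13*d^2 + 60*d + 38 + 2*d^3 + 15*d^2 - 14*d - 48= 2*d^3 + 28*d^2 + 70*d + 44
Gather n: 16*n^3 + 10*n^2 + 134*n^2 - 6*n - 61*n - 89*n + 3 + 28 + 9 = 16*n^3 + 144*n^2 - 156*n + 40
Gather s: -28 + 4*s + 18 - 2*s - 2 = 2*s - 12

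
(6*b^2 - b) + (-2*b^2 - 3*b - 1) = 4*b^2 - 4*b - 1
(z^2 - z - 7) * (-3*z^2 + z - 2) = -3*z^4 + 4*z^3 + 18*z^2 - 5*z + 14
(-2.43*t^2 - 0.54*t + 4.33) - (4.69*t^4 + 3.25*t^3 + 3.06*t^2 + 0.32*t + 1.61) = -4.69*t^4 - 3.25*t^3 - 5.49*t^2 - 0.86*t + 2.72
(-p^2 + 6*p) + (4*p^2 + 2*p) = 3*p^2 + 8*p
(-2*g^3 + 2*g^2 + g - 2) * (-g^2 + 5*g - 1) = 2*g^5 - 12*g^4 + 11*g^3 + 5*g^2 - 11*g + 2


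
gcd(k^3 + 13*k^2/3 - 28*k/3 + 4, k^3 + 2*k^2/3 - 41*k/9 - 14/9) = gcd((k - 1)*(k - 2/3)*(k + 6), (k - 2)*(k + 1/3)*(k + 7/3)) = 1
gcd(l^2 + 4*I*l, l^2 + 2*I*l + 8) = l + 4*I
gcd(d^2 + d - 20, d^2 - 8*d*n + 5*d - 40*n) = d + 5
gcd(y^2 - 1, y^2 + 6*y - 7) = y - 1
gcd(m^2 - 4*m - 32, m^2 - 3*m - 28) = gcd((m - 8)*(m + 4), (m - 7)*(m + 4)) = m + 4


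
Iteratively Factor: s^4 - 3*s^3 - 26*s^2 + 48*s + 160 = (s - 4)*(s^3 + s^2 - 22*s - 40) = (s - 5)*(s - 4)*(s^2 + 6*s + 8) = (s - 5)*(s - 4)*(s + 2)*(s + 4)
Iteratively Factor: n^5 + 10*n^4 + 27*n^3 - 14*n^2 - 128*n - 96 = (n + 3)*(n^4 + 7*n^3 + 6*n^2 - 32*n - 32) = (n - 2)*(n + 3)*(n^3 + 9*n^2 + 24*n + 16) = (n - 2)*(n + 1)*(n + 3)*(n^2 + 8*n + 16) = (n - 2)*(n + 1)*(n + 3)*(n + 4)*(n + 4)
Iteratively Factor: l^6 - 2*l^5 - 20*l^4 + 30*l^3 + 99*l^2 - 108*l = (l)*(l^5 - 2*l^4 - 20*l^3 + 30*l^2 + 99*l - 108) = l*(l + 3)*(l^4 - 5*l^3 - 5*l^2 + 45*l - 36) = l*(l - 3)*(l + 3)*(l^3 - 2*l^2 - 11*l + 12) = l*(l - 4)*(l - 3)*(l + 3)*(l^2 + 2*l - 3) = l*(l - 4)*(l - 3)*(l - 1)*(l + 3)*(l + 3)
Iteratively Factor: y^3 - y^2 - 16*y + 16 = (y - 1)*(y^2 - 16) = (y - 4)*(y - 1)*(y + 4)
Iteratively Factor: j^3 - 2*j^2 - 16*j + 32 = (j + 4)*(j^2 - 6*j + 8) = (j - 4)*(j + 4)*(j - 2)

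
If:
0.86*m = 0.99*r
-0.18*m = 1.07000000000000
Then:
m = -5.94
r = -5.16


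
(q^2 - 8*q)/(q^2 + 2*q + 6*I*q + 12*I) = q*(q - 8)/(q^2 + 2*q + 6*I*q + 12*I)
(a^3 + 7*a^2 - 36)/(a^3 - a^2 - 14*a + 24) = (a^2 + 9*a + 18)/(a^2 + a - 12)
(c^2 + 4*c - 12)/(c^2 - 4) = (c + 6)/(c + 2)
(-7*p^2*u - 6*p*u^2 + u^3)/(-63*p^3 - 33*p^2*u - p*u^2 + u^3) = u*(p + u)/(9*p^2 + 6*p*u + u^2)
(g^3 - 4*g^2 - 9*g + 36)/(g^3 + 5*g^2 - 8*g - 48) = (g^2 - g - 12)/(g^2 + 8*g + 16)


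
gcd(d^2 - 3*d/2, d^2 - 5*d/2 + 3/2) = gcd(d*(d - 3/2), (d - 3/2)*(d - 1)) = d - 3/2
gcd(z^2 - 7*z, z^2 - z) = z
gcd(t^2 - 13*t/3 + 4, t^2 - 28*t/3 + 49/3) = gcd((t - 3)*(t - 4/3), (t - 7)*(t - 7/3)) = 1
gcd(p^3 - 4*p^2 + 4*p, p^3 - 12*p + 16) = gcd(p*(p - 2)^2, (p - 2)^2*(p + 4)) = p^2 - 4*p + 4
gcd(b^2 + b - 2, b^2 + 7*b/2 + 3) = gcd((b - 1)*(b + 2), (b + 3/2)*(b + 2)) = b + 2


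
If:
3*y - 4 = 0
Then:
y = 4/3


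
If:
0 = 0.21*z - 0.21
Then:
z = 1.00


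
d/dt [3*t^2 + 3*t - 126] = 6*t + 3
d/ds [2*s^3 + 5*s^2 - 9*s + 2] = 6*s^2 + 10*s - 9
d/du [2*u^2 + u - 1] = 4*u + 1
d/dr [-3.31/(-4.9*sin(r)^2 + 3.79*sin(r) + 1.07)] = (12.5449 - 32.438*sin(r))*cos(r)/(-4.9*sin(r)^2 + 3.79*sin(r) + 1.07)^2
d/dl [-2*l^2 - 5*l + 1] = -4*l - 5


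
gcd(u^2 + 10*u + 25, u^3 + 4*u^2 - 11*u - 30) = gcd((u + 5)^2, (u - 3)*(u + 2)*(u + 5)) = u + 5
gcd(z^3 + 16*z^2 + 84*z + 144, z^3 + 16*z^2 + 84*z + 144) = z^3 + 16*z^2 + 84*z + 144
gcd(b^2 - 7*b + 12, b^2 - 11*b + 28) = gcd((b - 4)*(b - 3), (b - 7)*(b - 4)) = b - 4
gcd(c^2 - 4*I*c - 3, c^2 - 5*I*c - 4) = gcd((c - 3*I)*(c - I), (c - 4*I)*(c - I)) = c - I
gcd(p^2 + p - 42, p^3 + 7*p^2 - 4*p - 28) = p + 7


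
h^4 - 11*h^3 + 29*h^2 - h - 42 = (h - 7)*(h - 3)*(h - 2)*(h + 1)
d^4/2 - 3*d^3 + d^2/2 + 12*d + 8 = (d/2 + 1/2)*(d - 4)^2*(d + 1)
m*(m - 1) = m^2 - m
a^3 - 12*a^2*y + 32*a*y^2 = a*(a - 8*y)*(a - 4*y)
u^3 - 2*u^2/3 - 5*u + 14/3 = (u - 2)*(u - 1)*(u + 7/3)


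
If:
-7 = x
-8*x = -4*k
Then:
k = -14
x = -7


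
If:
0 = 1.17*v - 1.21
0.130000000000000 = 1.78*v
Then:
No Solution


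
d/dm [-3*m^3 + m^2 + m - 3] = -9*m^2 + 2*m + 1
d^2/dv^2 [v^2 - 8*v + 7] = 2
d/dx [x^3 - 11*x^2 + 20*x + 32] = 3*x^2 - 22*x + 20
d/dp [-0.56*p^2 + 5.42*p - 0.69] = 5.42 - 1.12*p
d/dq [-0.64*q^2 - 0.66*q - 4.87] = -1.28*q - 0.66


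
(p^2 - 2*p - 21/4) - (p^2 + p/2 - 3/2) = -5*p/2 - 15/4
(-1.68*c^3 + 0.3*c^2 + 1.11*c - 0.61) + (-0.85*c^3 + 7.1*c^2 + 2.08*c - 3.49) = -2.53*c^3 + 7.4*c^2 + 3.19*c - 4.1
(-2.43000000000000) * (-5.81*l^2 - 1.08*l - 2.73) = 14.1183*l^2 + 2.6244*l + 6.6339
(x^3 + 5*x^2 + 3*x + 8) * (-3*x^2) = -3*x^5 - 15*x^4 - 9*x^3 - 24*x^2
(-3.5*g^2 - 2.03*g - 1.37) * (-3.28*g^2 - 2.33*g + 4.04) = 11.48*g^4 + 14.8134*g^3 - 4.9165*g^2 - 5.0091*g - 5.5348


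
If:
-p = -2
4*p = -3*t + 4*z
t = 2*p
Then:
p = 2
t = 4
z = 5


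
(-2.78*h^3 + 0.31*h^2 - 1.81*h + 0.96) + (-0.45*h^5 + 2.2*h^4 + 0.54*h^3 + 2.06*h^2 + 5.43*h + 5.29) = -0.45*h^5 + 2.2*h^4 - 2.24*h^3 + 2.37*h^2 + 3.62*h + 6.25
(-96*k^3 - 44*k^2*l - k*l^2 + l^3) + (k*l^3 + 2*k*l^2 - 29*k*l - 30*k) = -96*k^3 - 44*k^2*l + k*l^3 + k*l^2 - 29*k*l - 30*k + l^3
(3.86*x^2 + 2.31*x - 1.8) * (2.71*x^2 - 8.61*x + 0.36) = 10.4606*x^4 - 26.9745*x^3 - 23.3775*x^2 + 16.3296*x - 0.648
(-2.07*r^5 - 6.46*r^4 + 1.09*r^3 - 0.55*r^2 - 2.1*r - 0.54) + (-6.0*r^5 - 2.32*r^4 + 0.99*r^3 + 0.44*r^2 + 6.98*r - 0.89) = -8.07*r^5 - 8.78*r^4 + 2.08*r^3 - 0.11*r^2 + 4.88*r - 1.43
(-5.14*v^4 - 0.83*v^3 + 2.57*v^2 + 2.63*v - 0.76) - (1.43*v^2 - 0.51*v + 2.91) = -5.14*v^4 - 0.83*v^3 + 1.14*v^2 + 3.14*v - 3.67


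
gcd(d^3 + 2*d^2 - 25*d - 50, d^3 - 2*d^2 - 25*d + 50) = d^2 - 25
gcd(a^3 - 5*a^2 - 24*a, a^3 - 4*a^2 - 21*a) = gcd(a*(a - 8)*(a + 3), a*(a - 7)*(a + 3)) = a^2 + 3*a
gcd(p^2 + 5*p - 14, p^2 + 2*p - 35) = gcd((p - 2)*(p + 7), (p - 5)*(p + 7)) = p + 7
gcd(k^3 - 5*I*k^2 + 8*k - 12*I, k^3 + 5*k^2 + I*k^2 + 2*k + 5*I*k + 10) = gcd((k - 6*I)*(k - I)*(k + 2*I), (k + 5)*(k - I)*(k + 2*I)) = k^2 + I*k + 2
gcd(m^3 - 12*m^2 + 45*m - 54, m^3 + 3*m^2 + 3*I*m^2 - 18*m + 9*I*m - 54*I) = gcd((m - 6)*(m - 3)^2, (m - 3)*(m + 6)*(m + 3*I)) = m - 3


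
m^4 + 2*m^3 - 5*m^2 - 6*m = m*(m - 2)*(m + 1)*(m + 3)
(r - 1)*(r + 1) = r^2 - 1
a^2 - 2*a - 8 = (a - 4)*(a + 2)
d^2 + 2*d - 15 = (d - 3)*(d + 5)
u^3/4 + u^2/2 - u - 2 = (u/4 + 1/2)*(u - 2)*(u + 2)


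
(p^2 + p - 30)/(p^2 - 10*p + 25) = (p + 6)/(p - 5)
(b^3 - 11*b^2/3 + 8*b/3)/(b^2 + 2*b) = (3*b^2 - 11*b + 8)/(3*(b + 2))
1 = 1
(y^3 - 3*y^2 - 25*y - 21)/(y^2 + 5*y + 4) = (y^2 - 4*y - 21)/(y + 4)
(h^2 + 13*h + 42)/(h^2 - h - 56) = (h + 6)/(h - 8)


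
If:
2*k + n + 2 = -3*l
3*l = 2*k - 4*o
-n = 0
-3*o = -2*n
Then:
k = -1/2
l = -1/3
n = 0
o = 0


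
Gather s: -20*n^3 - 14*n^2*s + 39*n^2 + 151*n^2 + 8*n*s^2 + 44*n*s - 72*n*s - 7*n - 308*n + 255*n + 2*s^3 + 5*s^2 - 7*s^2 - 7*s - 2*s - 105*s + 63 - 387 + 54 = -20*n^3 + 190*n^2 - 60*n + 2*s^3 + s^2*(8*n - 2) + s*(-14*n^2 - 28*n - 114) - 270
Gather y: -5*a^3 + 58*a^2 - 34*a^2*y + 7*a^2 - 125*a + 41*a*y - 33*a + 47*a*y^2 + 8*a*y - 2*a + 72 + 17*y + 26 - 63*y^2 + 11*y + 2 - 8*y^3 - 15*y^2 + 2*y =-5*a^3 + 65*a^2 - 160*a - 8*y^3 + y^2*(47*a - 78) + y*(-34*a^2 + 49*a + 30) + 100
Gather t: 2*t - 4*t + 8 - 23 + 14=-2*t - 1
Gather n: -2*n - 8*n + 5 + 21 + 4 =30 - 10*n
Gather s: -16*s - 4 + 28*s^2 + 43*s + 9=28*s^2 + 27*s + 5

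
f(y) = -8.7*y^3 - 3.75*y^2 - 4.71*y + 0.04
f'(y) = -26.1*y^2 - 7.5*y - 4.71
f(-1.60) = 33.61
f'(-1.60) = -59.53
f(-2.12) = 76.07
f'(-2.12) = -106.11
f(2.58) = -186.48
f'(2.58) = -197.79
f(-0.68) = 4.24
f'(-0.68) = -11.68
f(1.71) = -62.48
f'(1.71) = -93.85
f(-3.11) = 240.12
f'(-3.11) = -233.83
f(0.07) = -0.31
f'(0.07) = -5.36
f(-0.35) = 1.60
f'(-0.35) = -5.28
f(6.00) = -2042.42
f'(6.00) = -989.31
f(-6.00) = 1772.50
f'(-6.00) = -899.31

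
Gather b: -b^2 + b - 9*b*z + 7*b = -b^2 + b*(8 - 9*z)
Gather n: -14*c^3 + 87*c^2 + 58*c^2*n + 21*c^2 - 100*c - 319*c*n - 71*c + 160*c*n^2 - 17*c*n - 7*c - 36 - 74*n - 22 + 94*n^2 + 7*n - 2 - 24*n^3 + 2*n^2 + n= -14*c^3 + 108*c^2 - 178*c - 24*n^3 + n^2*(160*c + 96) + n*(58*c^2 - 336*c - 66) - 60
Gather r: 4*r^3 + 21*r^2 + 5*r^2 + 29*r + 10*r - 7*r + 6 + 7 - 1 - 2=4*r^3 + 26*r^2 + 32*r + 10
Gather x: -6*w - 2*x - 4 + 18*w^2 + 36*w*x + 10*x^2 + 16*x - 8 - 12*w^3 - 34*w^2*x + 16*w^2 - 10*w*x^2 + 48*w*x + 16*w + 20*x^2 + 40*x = -12*w^3 + 34*w^2 + 10*w + x^2*(30 - 10*w) + x*(-34*w^2 + 84*w + 54) - 12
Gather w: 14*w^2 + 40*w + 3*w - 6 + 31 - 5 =14*w^2 + 43*w + 20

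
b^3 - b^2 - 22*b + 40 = (b - 4)*(b - 2)*(b + 5)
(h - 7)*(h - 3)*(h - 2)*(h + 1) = h^4 - 11*h^3 + 29*h^2 - h - 42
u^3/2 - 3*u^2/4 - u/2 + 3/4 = (u/2 + 1/2)*(u - 3/2)*(u - 1)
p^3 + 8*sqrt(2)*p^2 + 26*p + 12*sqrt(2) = (p + sqrt(2))^2*(p + 6*sqrt(2))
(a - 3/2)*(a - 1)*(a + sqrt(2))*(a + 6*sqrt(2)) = a^4 - 5*a^3/2 + 7*sqrt(2)*a^3 - 35*sqrt(2)*a^2/2 + 27*a^2/2 - 30*a + 21*sqrt(2)*a/2 + 18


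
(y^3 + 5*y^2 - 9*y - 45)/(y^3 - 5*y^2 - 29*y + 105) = (y + 3)/(y - 7)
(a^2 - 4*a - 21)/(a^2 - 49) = (a + 3)/(a + 7)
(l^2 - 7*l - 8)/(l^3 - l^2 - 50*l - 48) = 1/(l + 6)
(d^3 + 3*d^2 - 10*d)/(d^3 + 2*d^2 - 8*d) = (d + 5)/(d + 4)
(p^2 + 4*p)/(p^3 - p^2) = (p + 4)/(p*(p - 1))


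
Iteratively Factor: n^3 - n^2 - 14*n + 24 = (n + 4)*(n^2 - 5*n + 6) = (n - 2)*(n + 4)*(n - 3)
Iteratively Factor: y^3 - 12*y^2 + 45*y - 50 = (y - 5)*(y^2 - 7*y + 10) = (y - 5)^2*(y - 2)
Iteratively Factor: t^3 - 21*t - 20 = (t - 5)*(t^2 + 5*t + 4) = (t - 5)*(t + 4)*(t + 1)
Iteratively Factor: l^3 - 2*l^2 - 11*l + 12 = (l - 1)*(l^2 - l - 12) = (l - 4)*(l - 1)*(l + 3)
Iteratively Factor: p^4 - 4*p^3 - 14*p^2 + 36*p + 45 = (p - 3)*(p^3 - p^2 - 17*p - 15) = (p - 5)*(p - 3)*(p^2 + 4*p + 3) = (p - 5)*(p - 3)*(p + 1)*(p + 3)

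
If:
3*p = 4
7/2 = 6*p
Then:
No Solution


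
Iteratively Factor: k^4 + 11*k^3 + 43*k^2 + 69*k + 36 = (k + 3)*(k^3 + 8*k^2 + 19*k + 12) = (k + 3)^2*(k^2 + 5*k + 4) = (k + 1)*(k + 3)^2*(k + 4)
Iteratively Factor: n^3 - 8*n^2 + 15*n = (n - 3)*(n^2 - 5*n) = (n - 5)*(n - 3)*(n)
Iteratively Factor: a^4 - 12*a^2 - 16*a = (a - 4)*(a^3 + 4*a^2 + 4*a) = a*(a - 4)*(a^2 + 4*a + 4) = a*(a - 4)*(a + 2)*(a + 2)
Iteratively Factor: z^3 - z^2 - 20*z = (z + 4)*(z^2 - 5*z) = z*(z + 4)*(z - 5)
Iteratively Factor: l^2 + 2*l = (l + 2)*(l)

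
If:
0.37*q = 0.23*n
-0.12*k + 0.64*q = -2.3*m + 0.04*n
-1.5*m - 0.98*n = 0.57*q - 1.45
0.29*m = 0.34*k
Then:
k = -0.18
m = -0.22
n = 1.33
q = 0.83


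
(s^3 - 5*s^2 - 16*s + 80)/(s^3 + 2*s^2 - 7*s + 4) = (s^2 - 9*s + 20)/(s^2 - 2*s + 1)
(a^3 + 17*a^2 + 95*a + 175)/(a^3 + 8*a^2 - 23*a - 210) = (a^2 + 10*a + 25)/(a^2 + a - 30)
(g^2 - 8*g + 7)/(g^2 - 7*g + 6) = (g - 7)/(g - 6)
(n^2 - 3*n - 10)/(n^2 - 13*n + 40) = (n + 2)/(n - 8)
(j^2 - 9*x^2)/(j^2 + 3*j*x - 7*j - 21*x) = (j - 3*x)/(j - 7)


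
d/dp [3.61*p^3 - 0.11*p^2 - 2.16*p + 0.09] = 10.83*p^2 - 0.22*p - 2.16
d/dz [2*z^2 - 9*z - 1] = 4*z - 9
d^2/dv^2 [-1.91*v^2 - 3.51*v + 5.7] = -3.82000000000000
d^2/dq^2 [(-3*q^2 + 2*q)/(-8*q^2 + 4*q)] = -1/(8*q^3 - 12*q^2 + 6*q - 1)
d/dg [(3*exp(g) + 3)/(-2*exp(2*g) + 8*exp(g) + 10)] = 3*exp(g)/(2*(exp(2*g) - 10*exp(g) + 25))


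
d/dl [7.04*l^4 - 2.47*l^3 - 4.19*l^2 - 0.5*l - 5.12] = 28.16*l^3 - 7.41*l^2 - 8.38*l - 0.5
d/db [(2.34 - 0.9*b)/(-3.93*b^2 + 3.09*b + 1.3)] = (-3.537*b^2 + 18.3924*b - 8.4006)/(15.4449*b^4 - 24.2874*b^3 - 0.6699*b^2 + 8.034*b + 1.69)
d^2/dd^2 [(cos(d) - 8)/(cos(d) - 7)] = (cos(d)^2 + 7*cos(d) - 2)/(cos(d) - 7)^3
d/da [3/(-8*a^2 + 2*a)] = 3*(8*a - 1)/(2*a^2*(4*a - 1)^2)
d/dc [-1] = 0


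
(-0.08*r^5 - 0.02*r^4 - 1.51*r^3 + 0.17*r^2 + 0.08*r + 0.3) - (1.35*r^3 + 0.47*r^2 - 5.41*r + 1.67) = -0.08*r^5 - 0.02*r^4 - 2.86*r^3 - 0.3*r^2 + 5.49*r - 1.37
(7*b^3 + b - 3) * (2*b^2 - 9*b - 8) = 14*b^5 - 63*b^4 - 54*b^3 - 15*b^2 + 19*b + 24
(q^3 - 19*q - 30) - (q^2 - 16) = q^3 - q^2 - 19*q - 14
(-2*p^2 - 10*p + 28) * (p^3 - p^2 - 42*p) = -2*p^5 - 8*p^4 + 122*p^3 + 392*p^2 - 1176*p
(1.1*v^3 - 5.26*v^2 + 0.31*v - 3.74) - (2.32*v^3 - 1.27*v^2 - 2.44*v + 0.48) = -1.22*v^3 - 3.99*v^2 + 2.75*v - 4.22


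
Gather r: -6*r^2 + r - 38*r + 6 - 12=-6*r^2 - 37*r - 6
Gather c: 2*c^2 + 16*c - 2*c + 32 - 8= 2*c^2 + 14*c + 24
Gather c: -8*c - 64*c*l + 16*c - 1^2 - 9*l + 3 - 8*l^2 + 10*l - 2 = c*(8 - 64*l) - 8*l^2 + l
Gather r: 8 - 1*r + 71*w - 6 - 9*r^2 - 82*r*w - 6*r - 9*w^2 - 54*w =-9*r^2 + r*(-82*w - 7) - 9*w^2 + 17*w + 2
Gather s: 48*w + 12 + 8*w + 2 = 56*w + 14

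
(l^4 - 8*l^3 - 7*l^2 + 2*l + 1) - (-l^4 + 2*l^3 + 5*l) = 2*l^4 - 10*l^3 - 7*l^2 - 3*l + 1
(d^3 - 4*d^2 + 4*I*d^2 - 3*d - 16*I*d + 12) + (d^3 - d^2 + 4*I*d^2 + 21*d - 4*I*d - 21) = 2*d^3 - 5*d^2 + 8*I*d^2 + 18*d - 20*I*d - 9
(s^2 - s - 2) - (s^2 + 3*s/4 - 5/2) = 1/2 - 7*s/4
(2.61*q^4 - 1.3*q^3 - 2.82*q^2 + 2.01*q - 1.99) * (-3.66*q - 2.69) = -9.5526*q^5 - 2.2629*q^4 + 13.8182*q^3 + 0.2292*q^2 + 1.8765*q + 5.3531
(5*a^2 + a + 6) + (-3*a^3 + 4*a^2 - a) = -3*a^3 + 9*a^2 + 6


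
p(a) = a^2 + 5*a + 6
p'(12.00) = 29.00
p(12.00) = 210.00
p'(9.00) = 23.00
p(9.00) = 132.00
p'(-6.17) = -7.34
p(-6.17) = 13.22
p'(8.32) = 21.64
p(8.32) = 116.82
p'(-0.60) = 3.80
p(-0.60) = 3.36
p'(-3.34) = -1.68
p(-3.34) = 0.46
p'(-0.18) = 4.64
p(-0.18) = 5.13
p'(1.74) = 8.48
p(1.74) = 17.73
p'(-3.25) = -1.50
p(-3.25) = 0.31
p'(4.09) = 13.18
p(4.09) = 43.18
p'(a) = 2*a + 5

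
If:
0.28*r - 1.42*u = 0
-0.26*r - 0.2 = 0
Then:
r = -0.77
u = -0.15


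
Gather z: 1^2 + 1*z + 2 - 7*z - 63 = -6*z - 60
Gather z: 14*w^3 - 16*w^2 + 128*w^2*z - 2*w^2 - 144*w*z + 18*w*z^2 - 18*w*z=14*w^3 - 18*w^2 + 18*w*z^2 + z*(128*w^2 - 162*w)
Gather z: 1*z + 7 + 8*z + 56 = 9*z + 63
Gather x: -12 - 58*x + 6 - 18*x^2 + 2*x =-18*x^2 - 56*x - 6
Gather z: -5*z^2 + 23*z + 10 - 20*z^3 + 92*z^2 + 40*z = -20*z^3 + 87*z^2 + 63*z + 10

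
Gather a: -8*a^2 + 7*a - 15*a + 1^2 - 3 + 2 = -8*a^2 - 8*a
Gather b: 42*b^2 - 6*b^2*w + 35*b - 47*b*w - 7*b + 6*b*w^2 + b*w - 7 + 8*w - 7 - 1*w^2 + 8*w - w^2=b^2*(42 - 6*w) + b*(6*w^2 - 46*w + 28) - 2*w^2 + 16*w - 14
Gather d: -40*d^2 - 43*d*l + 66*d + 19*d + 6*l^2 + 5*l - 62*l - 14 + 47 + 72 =-40*d^2 + d*(85 - 43*l) + 6*l^2 - 57*l + 105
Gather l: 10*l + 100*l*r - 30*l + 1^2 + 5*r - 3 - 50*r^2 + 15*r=l*(100*r - 20) - 50*r^2 + 20*r - 2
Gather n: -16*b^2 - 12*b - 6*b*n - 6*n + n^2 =-16*b^2 - 12*b + n^2 + n*(-6*b - 6)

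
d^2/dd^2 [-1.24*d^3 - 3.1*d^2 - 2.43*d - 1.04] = -7.44*d - 6.2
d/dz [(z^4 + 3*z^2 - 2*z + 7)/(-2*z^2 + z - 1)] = (-4*z^5 + 3*z^4 - 4*z^3 - z^2 + 22*z - 5)/(4*z^4 - 4*z^3 + 5*z^2 - 2*z + 1)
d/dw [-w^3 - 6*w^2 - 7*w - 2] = -3*w^2 - 12*w - 7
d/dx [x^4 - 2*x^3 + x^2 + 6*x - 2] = 4*x^3 - 6*x^2 + 2*x + 6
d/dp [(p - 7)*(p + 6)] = 2*p - 1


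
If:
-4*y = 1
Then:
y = -1/4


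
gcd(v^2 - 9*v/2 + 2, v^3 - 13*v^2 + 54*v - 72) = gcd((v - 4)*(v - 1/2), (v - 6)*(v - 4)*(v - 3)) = v - 4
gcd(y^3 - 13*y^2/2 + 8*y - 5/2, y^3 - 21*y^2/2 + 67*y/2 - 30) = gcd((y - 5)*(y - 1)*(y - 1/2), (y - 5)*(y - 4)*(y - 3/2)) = y - 5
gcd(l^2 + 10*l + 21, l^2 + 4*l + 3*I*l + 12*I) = 1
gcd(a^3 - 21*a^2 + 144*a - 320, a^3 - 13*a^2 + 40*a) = a^2 - 13*a + 40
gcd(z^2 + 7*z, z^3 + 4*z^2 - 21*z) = z^2 + 7*z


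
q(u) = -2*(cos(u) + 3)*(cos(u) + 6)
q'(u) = 2*(cos(u) + 3)*sin(u) + 2*(cos(u) + 6)*sin(u)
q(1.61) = -35.30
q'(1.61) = 17.83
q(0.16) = -55.72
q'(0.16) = 3.50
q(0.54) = -52.91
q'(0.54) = 11.02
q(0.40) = -54.28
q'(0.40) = 8.44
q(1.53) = -36.74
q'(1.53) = 18.15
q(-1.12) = -44.22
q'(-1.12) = -17.77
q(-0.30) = -55.02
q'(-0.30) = -6.45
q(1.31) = -40.77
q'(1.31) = 18.39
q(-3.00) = -20.14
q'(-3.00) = -1.98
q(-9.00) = -21.26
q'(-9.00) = -5.92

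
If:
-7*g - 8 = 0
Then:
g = -8/7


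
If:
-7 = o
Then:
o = -7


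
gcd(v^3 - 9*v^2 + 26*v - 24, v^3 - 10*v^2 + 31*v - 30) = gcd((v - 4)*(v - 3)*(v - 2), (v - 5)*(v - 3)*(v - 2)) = v^2 - 5*v + 6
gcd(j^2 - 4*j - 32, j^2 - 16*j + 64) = j - 8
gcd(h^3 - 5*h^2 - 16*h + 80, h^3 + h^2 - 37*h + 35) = h - 5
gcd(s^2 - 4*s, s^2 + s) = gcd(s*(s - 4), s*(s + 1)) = s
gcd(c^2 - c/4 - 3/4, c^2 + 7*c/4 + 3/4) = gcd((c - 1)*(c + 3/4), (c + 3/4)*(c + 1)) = c + 3/4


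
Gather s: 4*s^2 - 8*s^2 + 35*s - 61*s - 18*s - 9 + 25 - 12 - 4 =-4*s^2 - 44*s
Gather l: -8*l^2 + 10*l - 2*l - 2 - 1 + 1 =-8*l^2 + 8*l - 2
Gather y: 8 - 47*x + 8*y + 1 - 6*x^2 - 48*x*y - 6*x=-6*x^2 - 53*x + y*(8 - 48*x) + 9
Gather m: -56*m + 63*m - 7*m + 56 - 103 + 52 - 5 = 0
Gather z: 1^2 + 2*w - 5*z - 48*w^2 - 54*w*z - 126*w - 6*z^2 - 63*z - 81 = -48*w^2 - 124*w - 6*z^2 + z*(-54*w - 68) - 80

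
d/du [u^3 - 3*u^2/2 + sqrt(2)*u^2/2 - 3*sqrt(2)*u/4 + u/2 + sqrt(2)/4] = 3*u^2 - 3*u + sqrt(2)*u - 3*sqrt(2)/4 + 1/2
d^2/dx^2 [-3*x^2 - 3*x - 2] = -6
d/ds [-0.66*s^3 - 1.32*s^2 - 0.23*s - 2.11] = -1.98*s^2 - 2.64*s - 0.23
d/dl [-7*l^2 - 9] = -14*l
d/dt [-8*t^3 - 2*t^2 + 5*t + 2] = -24*t^2 - 4*t + 5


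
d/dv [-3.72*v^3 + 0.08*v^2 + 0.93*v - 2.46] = -11.16*v^2 + 0.16*v + 0.93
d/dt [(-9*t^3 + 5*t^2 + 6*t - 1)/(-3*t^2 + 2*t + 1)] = (27*t^4 - 36*t^3 + t^2 + 4*t + 8)/(9*t^4 - 12*t^3 - 2*t^2 + 4*t + 1)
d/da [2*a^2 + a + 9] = 4*a + 1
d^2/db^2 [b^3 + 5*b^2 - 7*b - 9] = 6*b + 10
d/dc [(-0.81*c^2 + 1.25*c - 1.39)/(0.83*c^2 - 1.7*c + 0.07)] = (0.3395*c^2 + 2.194*c - 2.2755)/(0.6889*c^4 - 2.822*c^3 + 3.0062*c^2 - 0.238*c + 0.0049)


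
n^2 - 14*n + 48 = (n - 8)*(n - 6)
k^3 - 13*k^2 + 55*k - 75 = (k - 5)^2*(k - 3)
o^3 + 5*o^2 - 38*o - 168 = (o - 6)*(o + 4)*(o + 7)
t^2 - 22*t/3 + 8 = (t - 6)*(t - 4/3)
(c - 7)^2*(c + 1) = c^3 - 13*c^2 + 35*c + 49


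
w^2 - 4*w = w*(w - 4)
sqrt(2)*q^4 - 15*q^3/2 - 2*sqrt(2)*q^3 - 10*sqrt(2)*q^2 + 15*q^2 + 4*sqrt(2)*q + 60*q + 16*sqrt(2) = (q - 4)*(q + 2)*(q - 4*sqrt(2))*(sqrt(2)*q + 1/2)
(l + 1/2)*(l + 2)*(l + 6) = l^3 + 17*l^2/2 + 16*l + 6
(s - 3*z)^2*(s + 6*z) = s^3 - 27*s*z^2 + 54*z^3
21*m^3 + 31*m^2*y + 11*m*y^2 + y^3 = (m + y)*(3*m + y)*(7*m + y)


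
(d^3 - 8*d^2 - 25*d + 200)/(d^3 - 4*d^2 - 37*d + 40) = (d - 5)/(d - 1)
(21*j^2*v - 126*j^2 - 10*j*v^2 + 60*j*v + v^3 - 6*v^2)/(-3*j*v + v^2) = -7*j + 42*j/v + v - 6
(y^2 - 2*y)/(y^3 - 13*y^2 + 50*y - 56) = y/(y^2 - 11*y + 28)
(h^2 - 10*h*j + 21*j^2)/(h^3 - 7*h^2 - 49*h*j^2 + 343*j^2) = (h - 3*j)/(h^2 + 7*h*j - 7*h - 49*j)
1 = 1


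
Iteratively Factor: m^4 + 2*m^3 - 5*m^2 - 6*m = (m - 2)*(m^3 + 4*m^2 + 3*m) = (m - 2)*(m + 3)*(m^2 + m) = (m - 2)*(m + 1)*(m + 3)*(m)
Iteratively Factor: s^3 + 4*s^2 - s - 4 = (s + 1)*(s^2 + 3*s - 4) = (s - 1)*(s + 1)*(s + 4)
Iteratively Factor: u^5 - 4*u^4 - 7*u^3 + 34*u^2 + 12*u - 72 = (u + 2)*(u^4 - 6*u^3 + 5*u^2 + 24*u - 36) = (u - 2)*(u + 2)*(u^3 - 4*u^2 - 3*u + 18) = (u - 2)*(u + 2)^2*(u^2 - 6*u + 9) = (u - 3)*(u - 2)*(u + 2)^2*(u - 3)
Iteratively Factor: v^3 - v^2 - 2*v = (v - 2)*(v^2 + v) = (v - 2)*(v + 1)*(v)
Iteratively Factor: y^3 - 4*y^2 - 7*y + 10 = (y + 2)*(y^2 - 6*y + 5) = (y - 1)*(y + 2)*(y - 5)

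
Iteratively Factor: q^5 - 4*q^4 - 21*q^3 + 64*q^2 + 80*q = (q + 1)*(q^4 - 5*q^3 - 16*q^2 + 80*q) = (q - 4)*(q + 1)*(q^3 - q^2 - 20*q) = (q - 4)*(q + 1)*(q + 4)*(q^2 - 5*q) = q*(q - 4)*(q + 1)*(q + 4)*(q - 5)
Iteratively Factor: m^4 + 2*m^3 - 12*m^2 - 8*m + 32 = (m + 4)*(m^3 - 2*m^2 - 4*m + 8) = (m + 2)*(m + 4)*(m^2 - 4*m + 4) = (m - 2)*(m + 2)*(m + 4)*(m - 2)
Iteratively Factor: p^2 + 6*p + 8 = (p + 4)*(p + 2)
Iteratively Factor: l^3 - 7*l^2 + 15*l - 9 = (l - 3)*(l^2 - 4*l + 3) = (l - 3)*(l - 1)*(l - 3)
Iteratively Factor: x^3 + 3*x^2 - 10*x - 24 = (x - 3)*(x^2 + 6*x + 8) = (x - 3)*(x + 4)*(x + 2)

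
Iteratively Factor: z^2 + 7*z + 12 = (z + 4)*(z + 3)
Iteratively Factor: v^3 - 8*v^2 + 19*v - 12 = (v - 1)*(v^2 - 7*v + 12) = (v - 3)*(v - 1)*(v - 4)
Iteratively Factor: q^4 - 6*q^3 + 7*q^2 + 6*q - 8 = (q - 4)*(q^3 - 2*q^2 - q + 2) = (q - 4)*(q - 1)*(q^2 - q - 2) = (q - 4)*(q - 2)*(q - 1)*(q + 1)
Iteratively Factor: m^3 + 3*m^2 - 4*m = (m + 4)*(m^2 - m) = (m - 1)*(m + 4)*(m)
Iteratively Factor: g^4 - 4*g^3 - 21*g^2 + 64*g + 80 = (g + 1)*(g^3 - 5*g^2 - 16*g + 80) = (g + 1)*(g + 4)*(g^2 - 9*g + 20) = (g - 4)*(g + 1)*(g + 4)*(g - 5)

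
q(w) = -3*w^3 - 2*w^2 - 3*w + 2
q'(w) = -9*w^2 - 4*w - 3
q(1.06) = -7.00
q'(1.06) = -17.35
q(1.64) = -21.53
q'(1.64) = -33.77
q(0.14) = 1.53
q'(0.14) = -3.74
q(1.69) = -23.26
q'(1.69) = -35.46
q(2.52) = -66.27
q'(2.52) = -70.23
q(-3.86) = 156.32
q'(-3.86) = -121.66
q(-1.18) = 7.68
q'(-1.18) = -10.81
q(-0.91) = 5.33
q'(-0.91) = -6.81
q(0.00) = 2.00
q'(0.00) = -3.00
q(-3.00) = 74.00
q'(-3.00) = -72.00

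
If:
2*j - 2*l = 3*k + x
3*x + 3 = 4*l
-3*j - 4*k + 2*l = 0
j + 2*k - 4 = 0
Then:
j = 10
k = -3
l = 9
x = 11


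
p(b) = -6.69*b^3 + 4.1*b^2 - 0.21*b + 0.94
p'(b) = -20.07*b^2 + 8.2*b - 0.21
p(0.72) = 0.42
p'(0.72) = -4.71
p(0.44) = 1.07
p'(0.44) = -0.49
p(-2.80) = 180.53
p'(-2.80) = -180.52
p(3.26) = -187.95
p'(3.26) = -186.77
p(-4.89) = 882.27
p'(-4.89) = -520.22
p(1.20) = -4.97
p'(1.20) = -19.27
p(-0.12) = 1.04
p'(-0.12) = -1.48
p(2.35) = -63.73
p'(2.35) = -91.78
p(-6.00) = 1594.84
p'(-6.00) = -771.93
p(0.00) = 0.94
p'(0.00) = -0.21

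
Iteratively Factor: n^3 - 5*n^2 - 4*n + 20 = (n - 2)*(n^2 - 3*n - 10) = (n - 5)*(n - 2)*(n + 2)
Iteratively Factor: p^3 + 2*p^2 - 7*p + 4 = (p - 1)*(p^2 + 3*p - 4) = (p - 1)*(p + 4)*(p - 1)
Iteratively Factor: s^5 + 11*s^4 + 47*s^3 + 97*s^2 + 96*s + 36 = (s + 3)*(s^4 + 8*s^3 + 23*s^2 + 28*s + 12) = (s + 2)*(s + 3)*(s^3 + 6*s^2 + 11*s + 6) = (s + 2)^2*(s + 3)*(s^2 + 4*s + 3) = (s + 2)^2*(s + 3)^2*(s + 1)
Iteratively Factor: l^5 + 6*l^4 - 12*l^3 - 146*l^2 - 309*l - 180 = (l - 5)*(l^4 + 11*l^3 + 43*l^2 + 69*l + 36) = (l - 5)*(l + 1)*(l^3 + 10*l^2 + 33*l + 36) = (l - 5)*(l + 1)*(l + 3)*(l^2 + 7*l + 12) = (l - 5)*(l + 1)*(l + 3)^2*(l + 4)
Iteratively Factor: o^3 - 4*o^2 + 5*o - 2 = (o - 2)*(o^2 - 2*o + 1) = (o - 2)*(o - 1)*(o - 1)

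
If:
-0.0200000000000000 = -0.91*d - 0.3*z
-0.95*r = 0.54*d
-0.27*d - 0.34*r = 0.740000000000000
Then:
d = -9.64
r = 5.48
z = 29.32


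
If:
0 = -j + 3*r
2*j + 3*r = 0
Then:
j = 0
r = 0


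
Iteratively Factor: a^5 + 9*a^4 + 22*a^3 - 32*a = (a + 4)*(a^4 + 5*a^3 + 2*a^2 - 8*a) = a*(a + 4)*(a^3 + 5*a^2 + 2*a - 8) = a*(a + 2)*(a + 4)*(a^2 + 3*a - 4) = a*(a + 2)*(a + 4)^2*(a - 1)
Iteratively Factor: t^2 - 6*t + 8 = (t - 4)*(t - 2)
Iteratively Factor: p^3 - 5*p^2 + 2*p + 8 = (p + 1)*(p^2 - 6*p + 8) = (p - 4)*(p + 1)*(p - 2)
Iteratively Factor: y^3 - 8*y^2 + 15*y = (y)*(y^2 - 8*y + 15) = y*(y - 5)*(y - 3)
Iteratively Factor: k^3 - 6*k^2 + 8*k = (k - 2)*(k^2 - 4*k) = (k - 4)*(k - 2)*(k)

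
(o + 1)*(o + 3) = o^2 + 4*o + 3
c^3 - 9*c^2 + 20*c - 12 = (c - 6)*(c - 2)*(c - 1)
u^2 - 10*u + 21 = (u - 7)*(u - 3)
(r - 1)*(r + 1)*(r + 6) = r^3 + 6*r^2 - r - 6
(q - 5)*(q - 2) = q^2 - 7*q + 10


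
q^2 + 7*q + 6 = (q + 1)*(q + 6)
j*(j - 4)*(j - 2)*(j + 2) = j^4 - 4*j^3 - 4*j^2 + 16*j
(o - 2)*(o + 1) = o^2 - o - 2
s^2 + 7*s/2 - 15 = (s - 5/2)*(s + 6)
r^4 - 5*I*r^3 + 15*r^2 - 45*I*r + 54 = (r - 6*I)*(r - 3*I)*(r + I)*(r + 3*I)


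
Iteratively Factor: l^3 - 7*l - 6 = (l + 1)*(l^2 - l - 6) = (l - 3)*(l + 1)*(l + 2)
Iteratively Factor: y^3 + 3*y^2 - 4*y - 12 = (y - 2)*(y^2 + 5*y + 6) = (y - 2)*(y + 3)*(y + 2)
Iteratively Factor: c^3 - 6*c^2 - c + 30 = (c + 2)*(c^2 - 8*c + 15) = (c - 3)*(c + 2)*(c - 5)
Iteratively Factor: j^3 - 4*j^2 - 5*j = (j)*(j^2 - 4*j - 5) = j*(j + 1)*(j - 5)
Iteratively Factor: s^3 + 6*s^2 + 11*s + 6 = (s + 2)*(s^2 + 4*s + 3) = (s + 2)*(s + 3)*(s + 1)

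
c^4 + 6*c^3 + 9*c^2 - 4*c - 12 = (c - 1)*(c + 2)^2*(c + 3)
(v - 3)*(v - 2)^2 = v^3 - 7*v^2 + 16*v - 12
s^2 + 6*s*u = s*(s + 6*u)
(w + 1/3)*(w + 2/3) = w^2 + w + 2/9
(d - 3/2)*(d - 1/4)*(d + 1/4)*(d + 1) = d^4 - d^3/2 - 25*d^2/16 + d/32 + 3/32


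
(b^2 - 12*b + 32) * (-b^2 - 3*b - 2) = -b^4 + 9*b^3 + 2*b^2 - 72*b - 64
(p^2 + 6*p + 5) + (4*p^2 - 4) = 5*p^2 + 6*p + 1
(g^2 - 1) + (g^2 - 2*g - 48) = 2*g^2 - 2*g - 49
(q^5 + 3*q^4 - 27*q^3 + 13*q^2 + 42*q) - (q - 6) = q^5 + 3*q^4 - 27*q^3 + 13*q^2 + 41*q + 6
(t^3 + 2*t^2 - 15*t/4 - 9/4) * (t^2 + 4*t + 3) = t^5 + 6*t^4 + 29*t^3/4 - 45*t^2/4 - 81*t/4 - 27/4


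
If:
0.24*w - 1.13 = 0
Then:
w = 4.71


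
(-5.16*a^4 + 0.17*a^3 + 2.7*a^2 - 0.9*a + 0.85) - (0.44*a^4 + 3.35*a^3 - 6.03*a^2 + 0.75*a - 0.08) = -5.6*a^4 - 3.18*a^3 + 8.73*a^2 - 1.65*a + 0.93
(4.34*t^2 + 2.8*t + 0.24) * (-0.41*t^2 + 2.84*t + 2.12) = -1.7794*t^4 + 11.1776*t^3 + 17.0544*t^2 + 6.6176*t + 0.5088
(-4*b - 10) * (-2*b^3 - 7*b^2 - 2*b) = 8*b^4 + 48*b^3 + 78*b^2 + 20*b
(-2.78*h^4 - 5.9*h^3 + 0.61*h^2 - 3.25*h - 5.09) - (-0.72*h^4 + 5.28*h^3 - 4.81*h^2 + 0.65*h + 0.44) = -2.06*h^4 - 11.18*h^3 + 5.42*h^2 - 3.9*h - 5.53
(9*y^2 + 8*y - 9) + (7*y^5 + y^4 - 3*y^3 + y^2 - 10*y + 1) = 7*y^5 + y^4 - 3*y^3 + 10*y^2 - 2*y - 8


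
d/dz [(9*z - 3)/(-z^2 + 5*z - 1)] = 3*(3*z^2 - 2*z + 2)/(z^4 - 10*z^3 + 27*z^2 - 10*z + 1)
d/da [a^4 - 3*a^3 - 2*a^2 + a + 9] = 4*a^3 - 9*a^2 - 4*a + 1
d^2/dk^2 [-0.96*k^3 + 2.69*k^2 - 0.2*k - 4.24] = 5.38 - 5.76*k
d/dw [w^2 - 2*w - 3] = 2*w - 2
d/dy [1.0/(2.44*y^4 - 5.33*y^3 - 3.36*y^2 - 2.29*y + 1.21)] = (-9.76*y^3 + 15.99*y^2 + 6.72*y + 2.29)/(-2.44*y^4 + 5.33*y^3 + 3.36*y^2 + 2.29*y - 1.21)^2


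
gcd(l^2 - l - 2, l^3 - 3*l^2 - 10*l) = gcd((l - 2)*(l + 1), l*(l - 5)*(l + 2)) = 1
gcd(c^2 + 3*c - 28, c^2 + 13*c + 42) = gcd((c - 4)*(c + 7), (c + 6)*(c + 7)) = c + 7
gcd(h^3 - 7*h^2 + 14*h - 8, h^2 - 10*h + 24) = h - 4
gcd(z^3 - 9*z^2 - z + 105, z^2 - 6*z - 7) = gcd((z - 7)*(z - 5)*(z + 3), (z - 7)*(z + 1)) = z - 7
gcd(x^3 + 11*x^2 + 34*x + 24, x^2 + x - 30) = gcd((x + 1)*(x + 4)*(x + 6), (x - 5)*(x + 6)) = x + 6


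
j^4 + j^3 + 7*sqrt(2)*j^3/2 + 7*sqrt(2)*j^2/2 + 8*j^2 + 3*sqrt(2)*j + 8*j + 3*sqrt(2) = (j + 1)*(j + sqrt(2))^2*(j + 3*sqrt(2)/2)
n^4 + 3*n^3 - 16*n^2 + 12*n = n*(n - 2)*(n - 1)*(n + 6)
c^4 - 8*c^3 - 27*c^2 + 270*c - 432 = (c - 8)*(c - 3)^2*(c + 6)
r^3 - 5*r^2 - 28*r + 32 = (r - 8)*(r - 1)*(r + 4)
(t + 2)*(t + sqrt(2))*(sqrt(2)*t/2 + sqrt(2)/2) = sqrt(2)*t^3/2 + t^2 + 3*sqrt(2)*t^2/2 + sqrt(2)*t + 3*t + 2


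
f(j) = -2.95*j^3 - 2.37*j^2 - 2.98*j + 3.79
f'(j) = -8.85*j^2 - 4.74*j - 2.98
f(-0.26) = 4.46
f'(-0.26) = -2.35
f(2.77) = -85.35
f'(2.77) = -84.01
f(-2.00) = 23.87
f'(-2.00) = -28.90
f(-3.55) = 116.48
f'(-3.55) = -97.69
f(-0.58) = 5.30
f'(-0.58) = -3.21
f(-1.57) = 14.04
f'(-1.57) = -17.35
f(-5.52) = 444.20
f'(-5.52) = -246.48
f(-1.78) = 18.22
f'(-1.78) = -22.58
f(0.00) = 3.79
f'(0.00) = -2.98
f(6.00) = -736.61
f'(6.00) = -350.02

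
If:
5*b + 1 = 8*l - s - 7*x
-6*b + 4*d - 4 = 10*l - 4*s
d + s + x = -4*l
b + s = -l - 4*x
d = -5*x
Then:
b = -59/143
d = -20/143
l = -9/143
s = 4/11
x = 4/143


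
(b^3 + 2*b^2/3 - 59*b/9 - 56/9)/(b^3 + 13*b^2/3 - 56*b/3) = (3*b^2 + 10*b + 7)/(3*b*(b + 7))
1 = 1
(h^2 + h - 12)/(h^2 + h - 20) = (h^2 + h - 12)/(h^2 + h - 20)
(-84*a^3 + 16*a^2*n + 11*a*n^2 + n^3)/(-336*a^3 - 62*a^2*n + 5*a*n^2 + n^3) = (2*a - n)/(8*a - n)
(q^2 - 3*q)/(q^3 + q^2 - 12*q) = 1/(q + 4)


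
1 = 1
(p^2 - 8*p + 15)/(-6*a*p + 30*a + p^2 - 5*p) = (p - 3)/(-6*a + p)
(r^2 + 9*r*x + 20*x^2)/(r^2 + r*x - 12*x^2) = (-r - 5*x)/(-r + 3*x)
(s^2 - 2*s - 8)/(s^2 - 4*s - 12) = (s - 4)/(s - 6)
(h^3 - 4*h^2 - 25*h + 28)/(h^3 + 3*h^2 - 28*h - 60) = (h^3 - 4*h^2 - 25*h + 28)/(h^3 + 3*h^2 - 28*h - 60)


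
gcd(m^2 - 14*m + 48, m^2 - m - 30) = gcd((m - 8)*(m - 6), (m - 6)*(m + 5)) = m - 6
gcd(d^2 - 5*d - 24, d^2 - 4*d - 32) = d - 8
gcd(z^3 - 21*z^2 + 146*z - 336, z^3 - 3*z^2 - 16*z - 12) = z - 6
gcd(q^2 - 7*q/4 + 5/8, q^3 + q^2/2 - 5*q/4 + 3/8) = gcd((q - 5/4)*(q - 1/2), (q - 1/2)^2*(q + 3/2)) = q - 1/2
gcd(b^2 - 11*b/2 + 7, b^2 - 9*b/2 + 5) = b - 2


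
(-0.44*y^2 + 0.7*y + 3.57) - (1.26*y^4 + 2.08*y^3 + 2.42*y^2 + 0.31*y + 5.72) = -1.26*y^4 - 2.08*y^3 - 2.86*y^2 + 0.39*y - 2.15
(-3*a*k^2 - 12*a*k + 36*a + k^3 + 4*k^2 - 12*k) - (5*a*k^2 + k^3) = -8*a*k^2 - 12*a*k + 36*a + 4*k^2 - 12*k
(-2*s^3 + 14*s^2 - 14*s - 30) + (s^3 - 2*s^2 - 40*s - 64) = -s^3 + 12*s^2 - 54*s - 94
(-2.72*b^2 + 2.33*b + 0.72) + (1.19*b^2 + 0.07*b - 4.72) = -1.53*b^2 + 2.4*b - 4.0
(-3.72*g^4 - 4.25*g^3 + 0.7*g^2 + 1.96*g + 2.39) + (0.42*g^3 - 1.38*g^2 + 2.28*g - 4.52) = -3.72*g^4 - 3.83*g^3 - 0.68*g^2 + 4.24*g - 2.13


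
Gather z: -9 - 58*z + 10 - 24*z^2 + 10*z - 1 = -24*z^2 - 48*z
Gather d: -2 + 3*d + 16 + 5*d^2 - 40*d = 5*d^2 - 37*d + 14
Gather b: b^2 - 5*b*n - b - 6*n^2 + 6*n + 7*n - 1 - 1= b^2 + b*(-5*n - 1) - 6*n^2 + 13*n - 2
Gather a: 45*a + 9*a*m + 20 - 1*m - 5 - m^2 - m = a*(9*m + 45) - m^2 - 2*m + 15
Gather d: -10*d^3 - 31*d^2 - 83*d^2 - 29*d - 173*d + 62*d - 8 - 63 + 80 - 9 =-10*d^3 - 114*d^2 - 140*d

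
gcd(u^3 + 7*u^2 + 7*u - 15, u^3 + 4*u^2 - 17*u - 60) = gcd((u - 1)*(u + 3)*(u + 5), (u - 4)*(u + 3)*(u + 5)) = u^2 + 8*u + 15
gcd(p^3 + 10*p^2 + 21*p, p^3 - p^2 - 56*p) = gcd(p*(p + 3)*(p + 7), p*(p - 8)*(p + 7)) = p^2 + 7*p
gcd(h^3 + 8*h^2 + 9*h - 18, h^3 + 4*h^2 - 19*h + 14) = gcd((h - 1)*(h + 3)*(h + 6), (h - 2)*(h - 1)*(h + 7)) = h - 1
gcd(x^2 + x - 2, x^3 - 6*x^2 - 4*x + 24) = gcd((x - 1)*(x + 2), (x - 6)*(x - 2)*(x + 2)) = x + 2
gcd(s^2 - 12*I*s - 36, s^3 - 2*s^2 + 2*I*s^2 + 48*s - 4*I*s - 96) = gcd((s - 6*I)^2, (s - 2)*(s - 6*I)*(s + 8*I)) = s - 6*I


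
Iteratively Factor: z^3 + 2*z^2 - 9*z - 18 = (z + 3)*(z^2 - z - 6) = (z - 3)*(z + 3)*(z + 2)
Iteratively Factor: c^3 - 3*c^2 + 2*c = (c - 1)*(c^2 - 2*c) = (c - 2)*(c - 1)*(c)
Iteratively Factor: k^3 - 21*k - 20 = (k + 1)*(k^2 - k - 20) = (k + 1)*(k + 4)*(k - 5)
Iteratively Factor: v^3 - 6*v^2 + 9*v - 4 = (v - 1)*(v^2 - 5*v + 4) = (v - 4)*(v - 1)*(v - 1)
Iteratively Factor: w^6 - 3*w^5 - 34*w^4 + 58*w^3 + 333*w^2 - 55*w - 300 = (w - 5)*(w^5 + 2*w^4 - 24*w^3 - 62*w^2 + 23*w + 60) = (w - 5)*(w + 4)*(w^4 - 2*w^3 - 16*w^2 + 2*w + 15) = (w - 5)*(w - 1)*(w + 4)*(w^3 - w^2 - 17*w - 15) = (w - 5)*(w - 1)*(w + 1)*(w + 4)*(w^2 - 2*w - 15) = (w - 5)*(w - 1)*(w + 1)*(w + 3)*(w + 4)*(w - 5)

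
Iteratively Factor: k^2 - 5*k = (k)*(k - 5)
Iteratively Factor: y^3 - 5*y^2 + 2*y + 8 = (y + 1)*(y^2 - 6*y + 8) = (y - 2)*(y + 1)*(y - 4)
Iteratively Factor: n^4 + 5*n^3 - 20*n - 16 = (n + 4)*(n^3 + n^2 - 4*n - 4) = (n + 2)*(n + 4)*(n^2 - n - 2) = (n + 1)*(n + 2)*(n + 4)*(n - 2)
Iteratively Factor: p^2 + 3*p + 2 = (p + 2)*(p + 1)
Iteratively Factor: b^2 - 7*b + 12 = (b - 3)*(b - 4)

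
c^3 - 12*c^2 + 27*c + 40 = (c - 8)*(c - 5)*(c + 1)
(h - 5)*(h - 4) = h^2 - 9*h + 20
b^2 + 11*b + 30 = (b + 5)*(b + 6)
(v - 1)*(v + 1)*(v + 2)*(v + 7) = v^4 + 9*v^3 + 13*v^2 - 9*v - 14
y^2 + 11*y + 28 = (y + 4)*(y + 7)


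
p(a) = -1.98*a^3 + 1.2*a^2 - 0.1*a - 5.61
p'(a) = -5.94*a^2 + 2.4*a - 0.1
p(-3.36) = 83.38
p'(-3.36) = -75.22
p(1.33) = -8.28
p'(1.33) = -7.42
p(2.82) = -40.75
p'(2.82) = -40.57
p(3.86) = -101.99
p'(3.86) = -79.34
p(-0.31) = -5.40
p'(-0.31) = -1.41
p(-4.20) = 162.67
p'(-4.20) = -114.96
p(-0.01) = -5.61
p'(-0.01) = -0.12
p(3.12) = -54.38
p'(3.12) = -50.43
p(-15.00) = 6948.39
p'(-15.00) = -1372.60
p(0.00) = -5.61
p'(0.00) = -0.10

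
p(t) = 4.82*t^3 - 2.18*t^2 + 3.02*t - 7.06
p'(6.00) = 497.42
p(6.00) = 973.70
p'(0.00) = 3.02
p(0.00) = -7.06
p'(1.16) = 17.42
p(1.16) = 1.03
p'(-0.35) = 6.32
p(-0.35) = -8.59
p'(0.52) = 4.66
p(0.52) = -5.40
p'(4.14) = 232.81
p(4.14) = 310.10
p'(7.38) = 758.40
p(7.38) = 1833.88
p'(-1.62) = 48.03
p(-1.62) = -38.17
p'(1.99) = 51.61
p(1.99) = 28.30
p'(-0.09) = 3.53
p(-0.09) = -7.35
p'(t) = 14.46*t^2 - 4.36*t + 3.02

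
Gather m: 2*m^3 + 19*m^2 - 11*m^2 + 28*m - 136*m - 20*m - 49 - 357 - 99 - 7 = 2*m^3 + 8*m^2 - 128*m - 512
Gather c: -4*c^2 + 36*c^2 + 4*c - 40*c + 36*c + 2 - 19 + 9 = 32*c^2 - 8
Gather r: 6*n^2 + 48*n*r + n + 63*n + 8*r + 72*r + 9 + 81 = 6*n^2 + 64*n + r*(48*n + 80) + 90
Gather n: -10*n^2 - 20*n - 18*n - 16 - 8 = -10*n^2 - 38*n - 24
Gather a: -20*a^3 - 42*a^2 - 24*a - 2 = -20*a^3 - 42*a^2 - 24*a - 2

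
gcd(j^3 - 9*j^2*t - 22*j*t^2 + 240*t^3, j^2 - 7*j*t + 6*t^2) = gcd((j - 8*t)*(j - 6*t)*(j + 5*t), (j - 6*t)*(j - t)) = -j + 6*t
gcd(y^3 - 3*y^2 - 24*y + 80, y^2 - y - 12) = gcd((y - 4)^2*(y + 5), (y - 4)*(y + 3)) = y - 4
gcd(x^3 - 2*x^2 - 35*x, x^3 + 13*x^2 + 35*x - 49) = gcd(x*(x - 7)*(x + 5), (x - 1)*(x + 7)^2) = 1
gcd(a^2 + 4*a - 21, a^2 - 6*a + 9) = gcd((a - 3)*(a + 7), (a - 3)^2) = a - 3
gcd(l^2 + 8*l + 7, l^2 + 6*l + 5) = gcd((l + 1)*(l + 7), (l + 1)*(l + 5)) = l + 1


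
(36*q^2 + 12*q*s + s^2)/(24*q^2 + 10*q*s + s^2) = (6*q + s)/(4*q + s)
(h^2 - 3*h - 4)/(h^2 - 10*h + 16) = (h^2 - 3*h - 4)/(h^2 - 10*h + 16)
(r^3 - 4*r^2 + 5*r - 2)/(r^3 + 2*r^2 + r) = (r^3 - 4*r^2 + 5*r - 2)/(r*(r^2 + 2*r + 1))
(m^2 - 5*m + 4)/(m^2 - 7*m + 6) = (m - 4)/(m - 6)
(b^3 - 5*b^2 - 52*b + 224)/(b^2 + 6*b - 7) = (b^2 - 12*b + 32)/(b - 1)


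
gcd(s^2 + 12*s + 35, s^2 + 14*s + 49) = s + 7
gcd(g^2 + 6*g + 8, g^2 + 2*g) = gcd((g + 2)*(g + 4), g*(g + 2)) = g + 2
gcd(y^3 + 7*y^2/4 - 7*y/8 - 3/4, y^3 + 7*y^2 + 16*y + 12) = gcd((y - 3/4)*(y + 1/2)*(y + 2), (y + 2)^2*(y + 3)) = y + 2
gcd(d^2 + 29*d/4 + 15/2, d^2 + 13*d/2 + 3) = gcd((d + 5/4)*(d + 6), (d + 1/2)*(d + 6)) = d + 6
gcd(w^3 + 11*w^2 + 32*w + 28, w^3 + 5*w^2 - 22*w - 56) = w^2 + 9*w + 14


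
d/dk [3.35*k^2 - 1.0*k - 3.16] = 6.7*k - 1.0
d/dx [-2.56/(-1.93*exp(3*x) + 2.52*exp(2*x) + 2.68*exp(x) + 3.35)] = (-14.8224*exp(2*x) + 12.9024*exp(x) + 6.8608)*exp(x)/(-1.93*exp(3*x) + 2.52*exp(2*x) + 2.68*exp(x) + 3.35)^2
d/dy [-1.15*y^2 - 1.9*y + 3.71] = -2.3*y - 1.9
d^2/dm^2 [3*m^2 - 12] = 6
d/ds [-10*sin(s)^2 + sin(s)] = (1 - 20*sin(s))*cos(s)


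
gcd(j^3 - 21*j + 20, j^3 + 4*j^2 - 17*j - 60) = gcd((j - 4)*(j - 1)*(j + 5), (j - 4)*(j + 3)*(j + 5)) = j^2 + j - 20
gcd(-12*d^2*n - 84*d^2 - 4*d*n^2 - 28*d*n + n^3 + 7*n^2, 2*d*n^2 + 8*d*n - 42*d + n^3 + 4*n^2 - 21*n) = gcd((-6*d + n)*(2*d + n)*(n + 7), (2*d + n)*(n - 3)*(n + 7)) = 2*d*n + 14*d + n^2 + 7*n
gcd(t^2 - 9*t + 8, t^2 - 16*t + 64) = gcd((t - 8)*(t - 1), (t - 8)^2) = t - 8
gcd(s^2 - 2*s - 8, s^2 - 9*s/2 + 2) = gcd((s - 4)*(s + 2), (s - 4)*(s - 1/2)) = s - 4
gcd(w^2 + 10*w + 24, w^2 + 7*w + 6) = w + 6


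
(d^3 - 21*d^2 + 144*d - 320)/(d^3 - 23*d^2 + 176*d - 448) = (d - 5)/(d - 7)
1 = 1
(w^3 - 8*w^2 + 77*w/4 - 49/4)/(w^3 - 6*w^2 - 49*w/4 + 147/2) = (2*w^2 - 9*w + 7)/(2*w^2 - 5*w - 42)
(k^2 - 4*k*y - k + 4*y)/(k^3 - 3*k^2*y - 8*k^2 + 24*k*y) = (k^2 - 4*k*y - k + 4*y)/(k*(k^2 - 3*k*y - 8*k + 24*y))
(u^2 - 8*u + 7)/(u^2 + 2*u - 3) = (u - 7)/(u + 3)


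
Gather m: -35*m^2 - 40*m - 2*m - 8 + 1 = -35*m^2 - 42*m - 7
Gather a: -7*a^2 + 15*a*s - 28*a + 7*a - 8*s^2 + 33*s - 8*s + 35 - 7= -7*a^2 + a*(15*s - 21) - 8*s^2 + 25*s + 28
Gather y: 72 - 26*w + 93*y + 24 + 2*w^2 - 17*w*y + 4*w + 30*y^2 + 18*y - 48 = 2*w^2 - 22*w + 30*y^2 + y*(111 - 17*w) + 48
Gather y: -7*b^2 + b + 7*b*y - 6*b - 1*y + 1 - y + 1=-7*b^2 - 5*b + y*(7*b - 2) + 2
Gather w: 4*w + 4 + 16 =4*w + 20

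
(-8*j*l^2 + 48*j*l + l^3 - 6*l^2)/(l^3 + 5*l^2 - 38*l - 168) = l*(-8*j + l)/(l^2 + 11*l + 28)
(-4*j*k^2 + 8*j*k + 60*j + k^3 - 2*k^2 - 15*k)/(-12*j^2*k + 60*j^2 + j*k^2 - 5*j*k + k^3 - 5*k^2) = (4*j*k + 12*j - k^2 - 3*k)/(12*j^2 - j*k - k^2)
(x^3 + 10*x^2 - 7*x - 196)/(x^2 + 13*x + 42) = (x^2 + 3*x - 28)/(x + 6)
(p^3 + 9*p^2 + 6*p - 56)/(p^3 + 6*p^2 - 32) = (p + 7)/(p + 4)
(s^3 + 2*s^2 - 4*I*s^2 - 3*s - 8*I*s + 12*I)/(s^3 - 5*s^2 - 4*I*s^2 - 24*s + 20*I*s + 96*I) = (s - 1)/(s - 8)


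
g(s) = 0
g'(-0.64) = 0.00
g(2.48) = 0.00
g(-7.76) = 0.00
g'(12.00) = 0.00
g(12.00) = 0.00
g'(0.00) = 0.00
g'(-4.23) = 0.00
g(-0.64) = 0.00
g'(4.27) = 0.00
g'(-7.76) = 0.00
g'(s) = 0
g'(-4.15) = 0.00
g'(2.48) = 0.00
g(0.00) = 0.00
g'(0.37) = 0.00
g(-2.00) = 0.00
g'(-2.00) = 0.00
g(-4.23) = 0.00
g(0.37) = 0.00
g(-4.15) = 0.00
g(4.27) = 0.00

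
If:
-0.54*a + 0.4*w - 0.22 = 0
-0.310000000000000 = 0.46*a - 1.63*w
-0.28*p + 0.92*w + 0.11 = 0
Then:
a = -0.34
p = 0.71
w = 0.10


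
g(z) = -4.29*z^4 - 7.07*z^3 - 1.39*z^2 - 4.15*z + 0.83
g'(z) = -17.16*z^3 - 21.21*z^2 - 2.78*z - 4.15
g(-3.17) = -207.97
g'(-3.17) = 338.16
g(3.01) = -569.21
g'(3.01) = -672.65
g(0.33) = -1.00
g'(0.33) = -7.99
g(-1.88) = -2.89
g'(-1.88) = 40.13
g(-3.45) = -318.84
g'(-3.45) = 457.64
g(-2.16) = -18.83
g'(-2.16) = 75.83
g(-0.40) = 2.61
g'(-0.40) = -5.33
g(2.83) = -457.46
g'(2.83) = -570.82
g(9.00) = -33449.83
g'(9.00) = -14256.82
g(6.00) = -7161.07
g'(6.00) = -4490.95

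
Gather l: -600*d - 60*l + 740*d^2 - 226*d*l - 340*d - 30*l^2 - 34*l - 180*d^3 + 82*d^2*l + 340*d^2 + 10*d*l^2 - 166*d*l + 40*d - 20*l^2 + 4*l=-180*d^3 + 1080*d^2 - 900*d + l^2*(10*d - 50) + l*(82*d^2 - 392*d - 90)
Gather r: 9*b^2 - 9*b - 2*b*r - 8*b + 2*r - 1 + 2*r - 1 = 9*b^2 - 17*b + r*(4 - 2*b) - 2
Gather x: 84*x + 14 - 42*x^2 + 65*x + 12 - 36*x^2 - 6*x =-78*x^2 + 143*x + 26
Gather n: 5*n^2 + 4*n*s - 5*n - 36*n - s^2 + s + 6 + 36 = 5*n^2 + n*(4*s - 41) - s^2 + s + 42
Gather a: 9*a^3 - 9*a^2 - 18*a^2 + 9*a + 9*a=9*a^3 - 27*a^2 + 18*a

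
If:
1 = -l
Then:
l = -1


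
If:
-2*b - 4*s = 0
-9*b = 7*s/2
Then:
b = 0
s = 0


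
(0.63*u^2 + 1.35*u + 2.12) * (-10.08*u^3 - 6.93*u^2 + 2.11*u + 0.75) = -6.3504*u^5 - 17.9739*u^4 - 29.3958*u^3 - 11.3706*u^2 + 5.4857*u + 1.59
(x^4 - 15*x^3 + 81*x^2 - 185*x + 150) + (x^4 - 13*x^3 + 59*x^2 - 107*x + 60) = 2*x^4 - 28*x^3 + 140*x^2 - 292*x + 210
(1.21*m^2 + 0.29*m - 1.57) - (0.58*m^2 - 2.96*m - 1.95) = 0.63*m^2 + 3.25*m + 0.38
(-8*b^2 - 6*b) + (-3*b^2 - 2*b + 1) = -11*b^2 - 8*b + 1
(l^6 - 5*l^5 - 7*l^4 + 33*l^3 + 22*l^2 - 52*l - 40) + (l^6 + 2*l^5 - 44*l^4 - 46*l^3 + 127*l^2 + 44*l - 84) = 2*l^6 - 3*l^5 - 51*l^4 - 13*l^3 + 149*l^2 - 8*l - 124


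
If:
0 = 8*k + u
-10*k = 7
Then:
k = -7/10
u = 28/5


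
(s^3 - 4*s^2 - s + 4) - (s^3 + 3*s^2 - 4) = -7*s^2 - s + 8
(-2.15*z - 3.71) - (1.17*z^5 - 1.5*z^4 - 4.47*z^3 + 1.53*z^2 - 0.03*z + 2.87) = -1.17*z^5 + 1.5*z^4 + 4.47*z^3 - 1.53*z^2 - 2.12*z - 6.58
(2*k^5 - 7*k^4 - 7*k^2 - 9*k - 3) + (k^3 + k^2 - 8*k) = 2*k^5 - 7*k^4 + k^3 - 6*k^2 - 17*k - 3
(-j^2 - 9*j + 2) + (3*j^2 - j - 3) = 2*j^2 - 10*j - 1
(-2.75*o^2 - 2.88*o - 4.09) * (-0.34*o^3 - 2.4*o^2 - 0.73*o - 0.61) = 0.935*o^5 + 7.5792*o^4 + 10.3101*o^3 + 13.5959*o^2 + 4.7425*o + 2.4949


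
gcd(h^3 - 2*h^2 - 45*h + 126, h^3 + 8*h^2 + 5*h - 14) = h + 7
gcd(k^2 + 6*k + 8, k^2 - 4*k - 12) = k + 2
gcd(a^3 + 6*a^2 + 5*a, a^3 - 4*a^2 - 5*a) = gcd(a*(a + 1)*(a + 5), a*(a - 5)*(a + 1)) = a^2 + a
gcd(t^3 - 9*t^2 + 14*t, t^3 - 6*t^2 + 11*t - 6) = t - 2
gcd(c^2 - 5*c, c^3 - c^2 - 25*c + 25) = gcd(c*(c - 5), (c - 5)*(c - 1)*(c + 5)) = c - 5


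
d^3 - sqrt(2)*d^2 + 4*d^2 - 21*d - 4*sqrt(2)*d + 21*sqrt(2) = (d - 3)*(d + 7)*(d - sqrt(2))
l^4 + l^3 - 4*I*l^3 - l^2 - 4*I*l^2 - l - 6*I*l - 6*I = (l + 1)*(l - 3*I)*(l - 2*I)*(l + I)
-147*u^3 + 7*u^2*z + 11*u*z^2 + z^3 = (-3*u + z)*(7*u + z)^2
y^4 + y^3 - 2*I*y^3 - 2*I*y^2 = y^2*(y + 1)*(y - 2*I)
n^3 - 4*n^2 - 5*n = n*(n - 5)*(n + 1)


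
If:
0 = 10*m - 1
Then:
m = 1/10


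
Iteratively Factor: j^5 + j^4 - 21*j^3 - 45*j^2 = (j + 3)*(j^4 - 2*j^3 - 15*j^2) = j*(j + 3)*(j^3 - 2*j^2 - 15*j) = j*(j + 3)^2*(j^2 - 5*j) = j*(j - 5)*(j + 3)^2*(j)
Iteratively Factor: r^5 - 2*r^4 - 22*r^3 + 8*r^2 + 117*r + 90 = (r - 5)*(r^4 + 3*r^3 - 7*r^2 - 27*r - 18) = (r - 5)*(r + 2)*(r^3 + r^2 - 9*r - 9) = (r - 5)*(r - 3)*(r + 2)*(r^2 + 4*r + 3) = (r - 5)*(r - 3)*(r + 1)*(r + 2)*(r + 3)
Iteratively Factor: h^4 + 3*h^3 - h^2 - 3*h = (h)*(h^3 + 3*h^2 - h - 3) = h*(h - 1)*(h^2 + 4*h + 3) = h*(h - 1)*(h + 1)*(h + 3)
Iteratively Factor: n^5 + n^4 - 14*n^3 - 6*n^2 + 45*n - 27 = (n - 1)*(n^4 + 2*n^3 - 12*n^2 - 18*n + 27) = (n - 1)*(n + 3)*(n^3 - n^2 - 9*n + 9) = (n - 3)*(n - 1)*(n + 3)*(n^2 + 2*n - 3) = (n - 3)*(n - 1)*(n + 3)^2*(n - 1)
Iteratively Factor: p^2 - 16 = (p + 4)*(p - 4)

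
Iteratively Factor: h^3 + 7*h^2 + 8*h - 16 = (h - 1)*(h^2 + 8*h + 16) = (h - 1)*(h + 4)*(h + 4)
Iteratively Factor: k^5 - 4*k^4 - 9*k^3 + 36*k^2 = (k + 3)*(k^4 - 7*k^3 + 12*k^2) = (k - 4)*(k + 3)*(k^3 - 3*k^2) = k*(k - 4)*(k + 3)*(k^2 - 3*k) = k*(k - 4)*(k - 3)*(k + 3)*(k)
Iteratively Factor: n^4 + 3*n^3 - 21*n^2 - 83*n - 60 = (n - 5)*(n^3 + 8*n^2 + 19*n + 12) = (n - 5)*(n + 4)*(n^2 + 4*n + 3) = (n - 5)*(n + 1)*(n + 4)*(n + 3)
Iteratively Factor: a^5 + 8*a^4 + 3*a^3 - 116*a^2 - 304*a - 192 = (a + 3)*(a^4 + 5*a^3 - 12*a^2 - 80*a - 64) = (a + 1)*(a + 3)*(a^3 + 4*a^2 - 16*a - 64) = (a + 1)*(a + 3)*(a + 4)*(a^2 - 16) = (a + 1)*(a + 3)*(a + 4)^2*(a - 4)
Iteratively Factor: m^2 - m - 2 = (m - 2)*(m + 1)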